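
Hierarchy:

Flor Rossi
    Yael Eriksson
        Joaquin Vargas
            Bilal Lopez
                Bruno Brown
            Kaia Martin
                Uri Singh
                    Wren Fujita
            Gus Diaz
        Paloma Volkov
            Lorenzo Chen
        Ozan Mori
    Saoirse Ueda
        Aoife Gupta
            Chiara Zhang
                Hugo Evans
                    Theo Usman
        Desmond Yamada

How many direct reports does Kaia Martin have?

Kaia Martin directly manages Uri Singh. That is 1 direct report.

1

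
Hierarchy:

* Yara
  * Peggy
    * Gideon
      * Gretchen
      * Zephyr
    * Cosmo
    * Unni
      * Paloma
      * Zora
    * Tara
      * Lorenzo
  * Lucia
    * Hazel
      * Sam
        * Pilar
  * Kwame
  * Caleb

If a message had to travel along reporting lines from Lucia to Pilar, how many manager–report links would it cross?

Pilar is in Lucia's organization: the chain from Pilar up to Lucia is Pilar → Sam → Hazel → Lucia, which is 3 links.

3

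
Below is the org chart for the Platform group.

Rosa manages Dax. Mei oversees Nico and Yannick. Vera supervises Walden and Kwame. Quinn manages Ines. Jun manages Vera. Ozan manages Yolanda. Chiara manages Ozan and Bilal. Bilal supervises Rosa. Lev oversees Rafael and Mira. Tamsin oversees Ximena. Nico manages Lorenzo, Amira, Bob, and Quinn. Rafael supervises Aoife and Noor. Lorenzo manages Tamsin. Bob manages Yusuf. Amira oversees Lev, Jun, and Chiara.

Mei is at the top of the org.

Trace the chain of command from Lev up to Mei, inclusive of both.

Lev -> Amira -> Nico -> Mei

Lev reports to Amira. Amira reports to Nico. Nico reports to Mei. Mei is at the top.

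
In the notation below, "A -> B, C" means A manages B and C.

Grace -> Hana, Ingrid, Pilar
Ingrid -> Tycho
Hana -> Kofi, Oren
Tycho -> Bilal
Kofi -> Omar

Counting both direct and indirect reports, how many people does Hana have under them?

Hana directly manages Kofi, Oren. Under Kofi: Omar (1). Oren has no reports. So Hana's organization is 2 direct reports plus everyone under them: 2 + 1 = 3.

3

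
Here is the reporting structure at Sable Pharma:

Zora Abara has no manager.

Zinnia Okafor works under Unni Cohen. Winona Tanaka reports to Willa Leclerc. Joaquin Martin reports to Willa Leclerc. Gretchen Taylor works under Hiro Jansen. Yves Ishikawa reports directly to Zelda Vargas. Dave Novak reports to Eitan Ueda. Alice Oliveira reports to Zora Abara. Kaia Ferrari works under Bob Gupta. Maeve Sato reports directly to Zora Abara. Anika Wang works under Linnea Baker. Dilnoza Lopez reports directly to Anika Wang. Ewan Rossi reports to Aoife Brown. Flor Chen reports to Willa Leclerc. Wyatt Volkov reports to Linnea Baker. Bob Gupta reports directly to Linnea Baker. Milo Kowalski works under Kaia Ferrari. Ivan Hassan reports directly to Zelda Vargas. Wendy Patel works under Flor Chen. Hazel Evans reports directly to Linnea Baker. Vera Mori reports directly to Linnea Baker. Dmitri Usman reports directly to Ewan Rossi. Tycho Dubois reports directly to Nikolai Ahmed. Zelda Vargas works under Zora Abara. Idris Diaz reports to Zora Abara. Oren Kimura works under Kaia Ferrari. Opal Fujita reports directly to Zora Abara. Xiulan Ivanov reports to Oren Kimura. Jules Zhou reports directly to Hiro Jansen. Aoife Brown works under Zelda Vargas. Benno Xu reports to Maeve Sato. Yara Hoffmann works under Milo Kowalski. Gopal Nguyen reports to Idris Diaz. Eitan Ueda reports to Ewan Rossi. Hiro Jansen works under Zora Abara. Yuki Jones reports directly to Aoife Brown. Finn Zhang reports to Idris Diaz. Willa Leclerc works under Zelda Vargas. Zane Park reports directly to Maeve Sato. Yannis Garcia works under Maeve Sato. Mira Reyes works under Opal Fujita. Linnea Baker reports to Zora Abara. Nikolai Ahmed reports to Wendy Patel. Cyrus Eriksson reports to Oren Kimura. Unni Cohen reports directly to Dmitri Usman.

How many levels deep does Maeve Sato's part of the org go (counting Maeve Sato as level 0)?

1

The longest chain under Maeve Sato runs Maeve Sato → Zane Park, which is 1 level below Maeve Sato.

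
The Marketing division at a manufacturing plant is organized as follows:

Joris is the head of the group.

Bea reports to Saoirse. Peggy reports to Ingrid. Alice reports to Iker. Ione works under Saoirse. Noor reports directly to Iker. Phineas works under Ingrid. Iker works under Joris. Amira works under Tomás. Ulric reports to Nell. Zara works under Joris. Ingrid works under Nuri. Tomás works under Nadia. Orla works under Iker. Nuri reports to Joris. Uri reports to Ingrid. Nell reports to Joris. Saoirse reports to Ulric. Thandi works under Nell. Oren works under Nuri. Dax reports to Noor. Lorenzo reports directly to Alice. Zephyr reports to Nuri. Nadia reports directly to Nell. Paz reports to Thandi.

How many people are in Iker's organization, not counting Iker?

5

Iker directly manages Alice, Noor, Orla. Under Alice: Lorenzo (1). Under Noor: Dax (1). Orla has no reports. So Iker's organization is 3 direct reports plus everyone under them: 2 + 2 + 1 = 5.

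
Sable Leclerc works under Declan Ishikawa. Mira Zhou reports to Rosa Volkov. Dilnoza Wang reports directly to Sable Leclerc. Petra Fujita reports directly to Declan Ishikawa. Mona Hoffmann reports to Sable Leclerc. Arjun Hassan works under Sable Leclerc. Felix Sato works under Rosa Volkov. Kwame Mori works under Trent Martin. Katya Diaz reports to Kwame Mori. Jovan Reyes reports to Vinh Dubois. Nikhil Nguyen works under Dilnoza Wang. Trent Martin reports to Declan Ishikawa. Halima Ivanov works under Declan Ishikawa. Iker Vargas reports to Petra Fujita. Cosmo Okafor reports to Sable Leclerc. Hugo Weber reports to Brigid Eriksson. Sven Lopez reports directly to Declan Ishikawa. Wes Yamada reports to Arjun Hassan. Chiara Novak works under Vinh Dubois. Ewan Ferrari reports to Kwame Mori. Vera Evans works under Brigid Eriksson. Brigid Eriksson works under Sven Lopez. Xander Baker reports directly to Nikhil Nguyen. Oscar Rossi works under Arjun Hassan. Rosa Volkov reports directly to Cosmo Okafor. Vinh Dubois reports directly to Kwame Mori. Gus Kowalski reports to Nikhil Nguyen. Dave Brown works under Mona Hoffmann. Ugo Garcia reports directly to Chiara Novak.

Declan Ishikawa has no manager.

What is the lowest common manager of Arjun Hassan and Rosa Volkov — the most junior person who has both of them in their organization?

Sable Leclerc

Arjun Hassan's chain of managers is Sable Leclerc, Declan Ishikawa. Rosa Volkov's chain of managers is Cosmo Okafor, Sable Leclerc, Declan Ishikawa. The first manager that appears in both chains is Sable Leclerc.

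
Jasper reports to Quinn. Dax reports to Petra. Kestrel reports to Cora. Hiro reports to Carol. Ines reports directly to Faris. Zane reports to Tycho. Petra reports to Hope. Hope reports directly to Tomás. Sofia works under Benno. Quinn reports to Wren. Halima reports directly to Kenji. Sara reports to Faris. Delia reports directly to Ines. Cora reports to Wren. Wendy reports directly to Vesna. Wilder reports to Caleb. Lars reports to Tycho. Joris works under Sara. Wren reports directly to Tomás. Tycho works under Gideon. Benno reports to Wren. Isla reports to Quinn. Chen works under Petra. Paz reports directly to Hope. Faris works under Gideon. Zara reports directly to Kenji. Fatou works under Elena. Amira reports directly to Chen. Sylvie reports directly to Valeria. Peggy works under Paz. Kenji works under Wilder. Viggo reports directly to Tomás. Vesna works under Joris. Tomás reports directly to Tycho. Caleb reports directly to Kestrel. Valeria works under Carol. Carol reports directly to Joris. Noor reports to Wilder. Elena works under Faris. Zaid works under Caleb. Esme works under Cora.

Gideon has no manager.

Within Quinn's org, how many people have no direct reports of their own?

2

The people in Quinn's organization with no one reporting to them are Jasper, Isla. That is 2.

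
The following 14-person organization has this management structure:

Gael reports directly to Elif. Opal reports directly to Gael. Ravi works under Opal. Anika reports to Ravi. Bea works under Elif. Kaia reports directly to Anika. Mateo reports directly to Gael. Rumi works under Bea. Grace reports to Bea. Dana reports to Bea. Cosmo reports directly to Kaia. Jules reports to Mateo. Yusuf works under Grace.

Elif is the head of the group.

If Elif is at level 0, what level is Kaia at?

5

Chain from Kaia up to Elif: Kaia → Anika → Ravi → Opal → Gael → Elif. That is 5 steps up, so Kaia is 5 levels below Elif.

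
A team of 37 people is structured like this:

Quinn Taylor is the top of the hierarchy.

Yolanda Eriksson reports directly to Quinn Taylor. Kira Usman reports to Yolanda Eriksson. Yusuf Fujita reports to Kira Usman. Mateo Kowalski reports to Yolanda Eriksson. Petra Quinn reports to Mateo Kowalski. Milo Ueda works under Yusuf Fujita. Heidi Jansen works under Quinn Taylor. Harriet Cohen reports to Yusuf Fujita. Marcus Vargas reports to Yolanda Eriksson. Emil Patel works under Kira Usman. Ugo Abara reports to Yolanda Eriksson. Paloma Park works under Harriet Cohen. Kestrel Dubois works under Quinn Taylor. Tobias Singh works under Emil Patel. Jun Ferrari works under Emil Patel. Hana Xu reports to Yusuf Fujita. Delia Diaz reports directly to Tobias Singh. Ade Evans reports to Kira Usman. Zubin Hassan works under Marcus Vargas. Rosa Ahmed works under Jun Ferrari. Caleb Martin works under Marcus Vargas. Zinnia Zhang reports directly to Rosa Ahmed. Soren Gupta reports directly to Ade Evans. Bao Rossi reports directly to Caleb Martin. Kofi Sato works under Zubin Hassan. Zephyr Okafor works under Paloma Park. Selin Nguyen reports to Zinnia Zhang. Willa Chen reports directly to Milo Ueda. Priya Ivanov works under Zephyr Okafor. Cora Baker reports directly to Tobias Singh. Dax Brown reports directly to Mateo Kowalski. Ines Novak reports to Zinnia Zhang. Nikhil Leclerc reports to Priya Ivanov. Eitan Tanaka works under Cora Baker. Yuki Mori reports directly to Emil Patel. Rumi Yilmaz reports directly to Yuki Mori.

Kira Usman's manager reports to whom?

Kira Usman reports to Yolanda Eriksson, and Yolanda Eriksson reports to Quinn Taylor. So Kira Usman's skip-level manager is Quinn Taylor.

Quinn Taylor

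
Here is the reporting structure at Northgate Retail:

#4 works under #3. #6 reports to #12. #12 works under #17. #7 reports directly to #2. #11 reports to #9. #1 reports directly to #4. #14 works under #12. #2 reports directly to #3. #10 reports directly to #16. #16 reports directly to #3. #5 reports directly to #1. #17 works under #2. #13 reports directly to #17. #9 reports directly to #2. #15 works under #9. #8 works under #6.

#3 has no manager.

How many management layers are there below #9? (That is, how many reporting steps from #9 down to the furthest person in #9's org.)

1

The longest chain under #9 runs #9 → #15, which is 1 level below #9.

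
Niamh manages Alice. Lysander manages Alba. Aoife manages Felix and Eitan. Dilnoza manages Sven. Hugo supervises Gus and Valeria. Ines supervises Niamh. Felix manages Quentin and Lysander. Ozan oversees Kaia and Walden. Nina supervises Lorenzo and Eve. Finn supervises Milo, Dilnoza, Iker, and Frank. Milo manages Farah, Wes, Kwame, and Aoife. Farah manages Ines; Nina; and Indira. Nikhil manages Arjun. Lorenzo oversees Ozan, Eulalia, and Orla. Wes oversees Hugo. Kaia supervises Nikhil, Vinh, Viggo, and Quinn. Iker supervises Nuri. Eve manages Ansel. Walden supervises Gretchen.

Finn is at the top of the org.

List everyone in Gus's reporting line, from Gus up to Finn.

Gus reports to Hugo. Hugo reports to Wes. Wes reports to Milo. Milo reports to Finn. Finn is at the top.

Gus -> Hugo -> Wes -> Milo -> Finn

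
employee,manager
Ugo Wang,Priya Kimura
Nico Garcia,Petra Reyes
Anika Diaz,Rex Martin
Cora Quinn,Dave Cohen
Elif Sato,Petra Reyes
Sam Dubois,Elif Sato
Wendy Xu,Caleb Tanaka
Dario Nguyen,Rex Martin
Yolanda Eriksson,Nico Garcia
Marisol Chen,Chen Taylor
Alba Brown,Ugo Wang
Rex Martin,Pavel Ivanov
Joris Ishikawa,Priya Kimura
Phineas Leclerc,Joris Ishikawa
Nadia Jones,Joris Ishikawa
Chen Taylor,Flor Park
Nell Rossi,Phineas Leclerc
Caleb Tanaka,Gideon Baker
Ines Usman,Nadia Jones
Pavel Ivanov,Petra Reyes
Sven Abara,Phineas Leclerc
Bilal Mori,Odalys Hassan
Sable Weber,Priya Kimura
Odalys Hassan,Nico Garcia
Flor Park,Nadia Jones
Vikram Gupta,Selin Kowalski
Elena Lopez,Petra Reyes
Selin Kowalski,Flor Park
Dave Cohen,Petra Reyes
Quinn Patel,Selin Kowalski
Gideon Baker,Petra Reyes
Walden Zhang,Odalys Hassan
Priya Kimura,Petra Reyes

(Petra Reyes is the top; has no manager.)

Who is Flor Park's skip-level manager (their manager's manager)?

Flor Park reports to Nadia Jones, and Nadia Jones reports to Joris Ishikawa. So Flor Park's skip-level manager is Joris Ishikawa.

Joris Ishikawa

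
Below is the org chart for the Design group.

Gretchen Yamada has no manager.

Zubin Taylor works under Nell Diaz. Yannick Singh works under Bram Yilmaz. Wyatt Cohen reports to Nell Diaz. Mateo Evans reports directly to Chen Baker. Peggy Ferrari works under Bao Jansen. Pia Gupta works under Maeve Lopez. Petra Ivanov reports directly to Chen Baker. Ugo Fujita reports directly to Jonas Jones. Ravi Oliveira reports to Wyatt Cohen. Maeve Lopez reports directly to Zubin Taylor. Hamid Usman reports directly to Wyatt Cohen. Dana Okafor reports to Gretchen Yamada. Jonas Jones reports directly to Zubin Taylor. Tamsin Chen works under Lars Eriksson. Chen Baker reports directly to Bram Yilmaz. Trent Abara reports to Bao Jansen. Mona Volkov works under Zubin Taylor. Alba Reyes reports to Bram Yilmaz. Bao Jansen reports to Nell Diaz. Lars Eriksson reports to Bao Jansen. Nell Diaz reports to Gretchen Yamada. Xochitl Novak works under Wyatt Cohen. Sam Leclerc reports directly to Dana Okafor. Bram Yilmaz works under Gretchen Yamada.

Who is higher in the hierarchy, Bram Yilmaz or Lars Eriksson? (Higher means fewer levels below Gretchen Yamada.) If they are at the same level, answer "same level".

Bram Yilmaz

Bram Yilmaz is 1 level below Gretchen Yamada; Lars Eriksson is 3. Bram Yilmaz is higher.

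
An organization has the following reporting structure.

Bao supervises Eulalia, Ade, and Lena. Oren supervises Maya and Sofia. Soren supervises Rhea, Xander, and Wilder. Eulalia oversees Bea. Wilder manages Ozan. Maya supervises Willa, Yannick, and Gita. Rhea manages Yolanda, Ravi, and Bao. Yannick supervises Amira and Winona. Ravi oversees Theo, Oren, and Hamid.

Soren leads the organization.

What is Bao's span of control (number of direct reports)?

Bao directly manages Eulalia, Ade, Lena. That is 3 direct reports.

3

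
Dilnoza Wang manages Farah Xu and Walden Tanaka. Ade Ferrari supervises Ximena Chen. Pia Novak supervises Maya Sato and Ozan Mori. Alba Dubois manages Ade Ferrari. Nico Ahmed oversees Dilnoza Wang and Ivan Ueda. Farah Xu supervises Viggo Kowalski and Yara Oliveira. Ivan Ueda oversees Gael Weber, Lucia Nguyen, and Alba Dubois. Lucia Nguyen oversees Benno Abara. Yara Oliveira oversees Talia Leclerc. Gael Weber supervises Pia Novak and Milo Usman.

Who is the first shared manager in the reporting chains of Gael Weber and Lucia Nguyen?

Gael Weber's chain of managers is Ivan Ueda, Nico Ahmed. Lucia Nguyen's chain of managers is Ivan Ueda, Nico Ahmed. The first manager that appears in both chains is Ivan Ueda.

Ivan Ueda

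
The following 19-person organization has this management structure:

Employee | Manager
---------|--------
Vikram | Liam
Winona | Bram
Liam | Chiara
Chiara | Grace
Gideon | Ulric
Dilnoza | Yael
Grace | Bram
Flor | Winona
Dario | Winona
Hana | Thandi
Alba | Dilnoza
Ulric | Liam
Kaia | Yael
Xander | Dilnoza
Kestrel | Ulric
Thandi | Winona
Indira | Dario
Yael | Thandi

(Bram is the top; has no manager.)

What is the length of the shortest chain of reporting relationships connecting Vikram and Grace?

3

Vikram is in Grace's organization: the chain from Vikram up to Grace is Vikram → Liam → Chiara → Grace, which is 3 links.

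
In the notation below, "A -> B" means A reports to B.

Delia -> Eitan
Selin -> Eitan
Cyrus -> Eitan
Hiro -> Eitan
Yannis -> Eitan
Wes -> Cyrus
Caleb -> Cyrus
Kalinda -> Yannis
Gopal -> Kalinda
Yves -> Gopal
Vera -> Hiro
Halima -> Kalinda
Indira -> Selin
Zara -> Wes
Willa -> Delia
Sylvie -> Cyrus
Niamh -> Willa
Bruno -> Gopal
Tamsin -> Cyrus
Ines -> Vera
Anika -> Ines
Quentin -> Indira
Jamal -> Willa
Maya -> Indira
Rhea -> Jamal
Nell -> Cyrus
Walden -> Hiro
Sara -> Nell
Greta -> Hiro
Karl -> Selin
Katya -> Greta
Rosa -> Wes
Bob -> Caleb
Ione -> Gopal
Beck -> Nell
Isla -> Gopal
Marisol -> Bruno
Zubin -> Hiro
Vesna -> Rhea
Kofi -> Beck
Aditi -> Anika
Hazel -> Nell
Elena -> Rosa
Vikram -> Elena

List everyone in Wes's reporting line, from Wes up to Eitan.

Wes -> Cyrus -> Eitan

Wes reports to Cyrus. Cyrus reports to Eitan. Eitan is at the top.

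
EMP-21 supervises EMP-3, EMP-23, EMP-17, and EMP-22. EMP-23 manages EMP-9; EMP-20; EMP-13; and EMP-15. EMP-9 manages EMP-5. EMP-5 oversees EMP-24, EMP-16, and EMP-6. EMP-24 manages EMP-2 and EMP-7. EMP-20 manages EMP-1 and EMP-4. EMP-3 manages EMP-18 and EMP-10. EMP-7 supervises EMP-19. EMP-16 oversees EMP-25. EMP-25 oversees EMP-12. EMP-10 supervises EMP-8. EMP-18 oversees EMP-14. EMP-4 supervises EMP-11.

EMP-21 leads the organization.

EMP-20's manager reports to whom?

EMP-21

EMP-20 reports to EMP-23, and EMP-23 reports to EMP-21. So EMP-20's skip-level manager is EMP-21.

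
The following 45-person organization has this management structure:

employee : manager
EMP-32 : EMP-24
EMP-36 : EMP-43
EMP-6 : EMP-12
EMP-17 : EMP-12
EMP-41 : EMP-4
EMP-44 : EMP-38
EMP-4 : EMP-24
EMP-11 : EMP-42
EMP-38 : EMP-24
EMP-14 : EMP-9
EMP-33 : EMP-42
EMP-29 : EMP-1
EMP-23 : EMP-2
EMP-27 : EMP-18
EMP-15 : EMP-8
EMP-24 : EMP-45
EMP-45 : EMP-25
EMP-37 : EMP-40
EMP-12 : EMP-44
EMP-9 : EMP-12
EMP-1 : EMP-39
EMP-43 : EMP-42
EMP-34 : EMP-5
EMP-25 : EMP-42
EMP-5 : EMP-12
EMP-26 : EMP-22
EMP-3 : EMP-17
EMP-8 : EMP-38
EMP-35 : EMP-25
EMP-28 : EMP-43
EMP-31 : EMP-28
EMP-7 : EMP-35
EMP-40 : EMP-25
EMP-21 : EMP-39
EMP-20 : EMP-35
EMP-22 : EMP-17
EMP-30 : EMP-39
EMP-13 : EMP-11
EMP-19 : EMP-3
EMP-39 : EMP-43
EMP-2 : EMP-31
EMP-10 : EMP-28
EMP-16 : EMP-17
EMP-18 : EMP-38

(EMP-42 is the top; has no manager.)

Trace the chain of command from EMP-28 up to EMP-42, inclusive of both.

EMP-28 -> EMP-43 -> EMP-42

EMP-28 reports to EMP-43. EMP-43 reports to EMP-42. EMP-42 is at the top.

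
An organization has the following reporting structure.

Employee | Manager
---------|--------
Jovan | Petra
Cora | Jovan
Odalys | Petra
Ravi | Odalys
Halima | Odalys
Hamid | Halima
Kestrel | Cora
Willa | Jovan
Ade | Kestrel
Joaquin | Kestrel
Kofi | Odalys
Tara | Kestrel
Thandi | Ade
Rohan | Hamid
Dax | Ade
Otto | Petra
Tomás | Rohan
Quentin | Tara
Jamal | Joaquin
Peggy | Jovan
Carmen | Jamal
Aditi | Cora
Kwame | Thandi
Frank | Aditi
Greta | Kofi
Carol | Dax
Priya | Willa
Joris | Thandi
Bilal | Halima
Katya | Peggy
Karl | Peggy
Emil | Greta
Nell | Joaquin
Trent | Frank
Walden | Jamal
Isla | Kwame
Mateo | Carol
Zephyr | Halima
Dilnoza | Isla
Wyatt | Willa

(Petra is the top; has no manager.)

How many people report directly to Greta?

1

Greta directly manages Emil. That is 1 direct report.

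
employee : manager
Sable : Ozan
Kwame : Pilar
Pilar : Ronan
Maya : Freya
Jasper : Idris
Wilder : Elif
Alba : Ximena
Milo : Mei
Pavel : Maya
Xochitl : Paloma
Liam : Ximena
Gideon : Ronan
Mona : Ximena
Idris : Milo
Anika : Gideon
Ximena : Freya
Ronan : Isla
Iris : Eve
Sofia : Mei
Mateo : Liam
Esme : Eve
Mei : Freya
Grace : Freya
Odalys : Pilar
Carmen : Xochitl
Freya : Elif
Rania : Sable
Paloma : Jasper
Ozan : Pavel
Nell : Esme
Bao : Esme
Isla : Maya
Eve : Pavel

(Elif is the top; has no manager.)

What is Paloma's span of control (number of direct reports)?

1

Paloma directly manages Xochitl. That is 1 direct report.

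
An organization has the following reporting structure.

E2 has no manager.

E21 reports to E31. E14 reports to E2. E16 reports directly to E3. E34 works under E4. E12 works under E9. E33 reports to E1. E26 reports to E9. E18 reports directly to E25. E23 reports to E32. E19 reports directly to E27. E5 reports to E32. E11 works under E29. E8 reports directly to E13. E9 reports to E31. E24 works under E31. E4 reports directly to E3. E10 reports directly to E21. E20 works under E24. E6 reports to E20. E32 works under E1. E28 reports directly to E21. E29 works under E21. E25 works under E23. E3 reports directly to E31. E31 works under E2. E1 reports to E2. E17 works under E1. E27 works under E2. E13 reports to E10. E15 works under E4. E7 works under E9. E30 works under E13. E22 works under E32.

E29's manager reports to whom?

E31

E29 reports to E21, and E21 reports to E31. So E29's skip-level manager is E31.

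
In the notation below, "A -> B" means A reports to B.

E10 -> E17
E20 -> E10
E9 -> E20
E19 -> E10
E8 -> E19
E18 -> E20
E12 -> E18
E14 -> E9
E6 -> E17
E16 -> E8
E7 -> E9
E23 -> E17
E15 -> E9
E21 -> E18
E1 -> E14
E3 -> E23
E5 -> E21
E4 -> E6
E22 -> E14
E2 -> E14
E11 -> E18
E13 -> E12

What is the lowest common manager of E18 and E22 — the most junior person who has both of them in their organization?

E20

E18's chain of managers is E20, E10, E17. E22's chain of managers is E14, E9, E20, E10, E17. The first manager that appears in both chains is E20.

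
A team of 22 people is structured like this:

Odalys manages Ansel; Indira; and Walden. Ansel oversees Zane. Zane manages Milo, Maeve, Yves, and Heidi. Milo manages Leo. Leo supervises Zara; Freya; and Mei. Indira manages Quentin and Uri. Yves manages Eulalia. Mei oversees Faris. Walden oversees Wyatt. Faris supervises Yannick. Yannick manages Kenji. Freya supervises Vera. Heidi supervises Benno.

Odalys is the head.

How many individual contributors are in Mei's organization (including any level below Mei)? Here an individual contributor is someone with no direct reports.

1

The only person in Mei's organization with no one reporting to them is Kenji. That is 1.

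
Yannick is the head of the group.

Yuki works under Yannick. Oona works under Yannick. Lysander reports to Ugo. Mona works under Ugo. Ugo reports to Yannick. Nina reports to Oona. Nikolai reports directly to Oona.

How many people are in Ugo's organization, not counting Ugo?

2

Ugo directly manages Mona, Lysander. Mona has no reports. Lysander has no reports. So Ugo's organization is 2 direct reports plus everyone under them: 1 + 1 = 2.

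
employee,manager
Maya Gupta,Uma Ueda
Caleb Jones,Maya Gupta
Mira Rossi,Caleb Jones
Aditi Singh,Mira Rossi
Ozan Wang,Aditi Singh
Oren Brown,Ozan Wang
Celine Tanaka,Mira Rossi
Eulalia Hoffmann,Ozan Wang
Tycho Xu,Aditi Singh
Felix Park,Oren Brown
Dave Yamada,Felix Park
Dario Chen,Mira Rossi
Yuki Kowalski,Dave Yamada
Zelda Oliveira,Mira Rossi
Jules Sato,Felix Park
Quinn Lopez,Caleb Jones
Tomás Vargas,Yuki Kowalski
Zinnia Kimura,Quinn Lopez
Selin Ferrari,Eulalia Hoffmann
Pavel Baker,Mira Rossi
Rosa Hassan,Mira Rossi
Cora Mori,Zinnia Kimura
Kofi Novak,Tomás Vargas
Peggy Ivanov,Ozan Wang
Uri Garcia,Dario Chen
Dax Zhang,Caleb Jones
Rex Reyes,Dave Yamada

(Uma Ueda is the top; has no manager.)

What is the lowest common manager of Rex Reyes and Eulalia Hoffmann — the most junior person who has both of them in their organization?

Rex Reyes's chain of managers is Dave Yamada, Felix Park, Oren Brown, Ozan Wang, Aditi Singh, Mira Rossi, Caleb Jones, Maya Gupta, Uma Ueda. Eulalia Hoffmann's chain of managers is Ozan Wang, Aditi Singh, Mira Rossi, Caleb Jones, Maya Gupta, Uma Ueda. The first manager that appears in both chains is Ozan Wang.

Ozan Wang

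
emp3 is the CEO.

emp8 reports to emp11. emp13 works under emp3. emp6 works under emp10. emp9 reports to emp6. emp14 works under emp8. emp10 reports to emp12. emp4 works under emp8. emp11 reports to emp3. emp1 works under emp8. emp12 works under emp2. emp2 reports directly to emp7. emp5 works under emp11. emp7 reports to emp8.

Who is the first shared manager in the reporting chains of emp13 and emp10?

emp13's chain of managers is emp3. emp10's chain of managers is emp12, emp2, emp7, emp8, emp11, emp3. The first manager that appears in both chains is emp3.

emp3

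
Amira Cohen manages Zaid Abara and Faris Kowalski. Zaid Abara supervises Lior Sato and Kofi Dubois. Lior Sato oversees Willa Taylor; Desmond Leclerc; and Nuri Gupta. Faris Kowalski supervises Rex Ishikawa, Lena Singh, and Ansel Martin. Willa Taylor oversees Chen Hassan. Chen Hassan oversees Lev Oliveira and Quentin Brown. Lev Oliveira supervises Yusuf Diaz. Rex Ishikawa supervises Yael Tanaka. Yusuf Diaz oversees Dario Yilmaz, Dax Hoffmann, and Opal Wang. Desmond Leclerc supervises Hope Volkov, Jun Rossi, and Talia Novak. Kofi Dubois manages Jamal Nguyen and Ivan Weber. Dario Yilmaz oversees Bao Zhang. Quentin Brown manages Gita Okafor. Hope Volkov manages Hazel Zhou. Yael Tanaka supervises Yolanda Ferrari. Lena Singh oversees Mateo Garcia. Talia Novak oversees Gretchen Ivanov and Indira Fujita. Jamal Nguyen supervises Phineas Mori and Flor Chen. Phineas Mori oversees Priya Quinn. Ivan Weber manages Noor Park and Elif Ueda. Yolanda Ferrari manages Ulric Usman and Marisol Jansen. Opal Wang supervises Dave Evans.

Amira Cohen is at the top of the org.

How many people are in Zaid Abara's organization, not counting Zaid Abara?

28

Zaid Abara directly manages Lior Sato, Kofi Dubois. Under Lior Sato: Nuri Gupta, Desmond Leclerc, Talia Novak, Indira Fujita, Gretchen Ivanov, Jun Rossi, Hope Volkov, Hazel Zhou, Willa Taylor, Chen Hassan, Quentin Brown, Gita Okafor, Lev Oliveira, Yusuf Diaz, Opal Wang, Dave Evans, Dax Hoffmann, Dario Yilmaz, Bao Zhang (19). Under Kofi Dubois: Ivan Weber, Noor Park, Elif Ueda, Jamal Nguyen, Flor Chen, Phineas Mori, Priya Quinn (7). So Zaid Abara's organization is 2 direct reports plus everyone under them: 20 + 8 = 28.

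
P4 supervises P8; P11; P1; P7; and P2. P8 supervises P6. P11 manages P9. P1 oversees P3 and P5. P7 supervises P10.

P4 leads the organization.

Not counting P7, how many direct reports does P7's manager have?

4

P7 reports to P4. P4's other direct reports are P8, P11, P1, P2 — 4 peers.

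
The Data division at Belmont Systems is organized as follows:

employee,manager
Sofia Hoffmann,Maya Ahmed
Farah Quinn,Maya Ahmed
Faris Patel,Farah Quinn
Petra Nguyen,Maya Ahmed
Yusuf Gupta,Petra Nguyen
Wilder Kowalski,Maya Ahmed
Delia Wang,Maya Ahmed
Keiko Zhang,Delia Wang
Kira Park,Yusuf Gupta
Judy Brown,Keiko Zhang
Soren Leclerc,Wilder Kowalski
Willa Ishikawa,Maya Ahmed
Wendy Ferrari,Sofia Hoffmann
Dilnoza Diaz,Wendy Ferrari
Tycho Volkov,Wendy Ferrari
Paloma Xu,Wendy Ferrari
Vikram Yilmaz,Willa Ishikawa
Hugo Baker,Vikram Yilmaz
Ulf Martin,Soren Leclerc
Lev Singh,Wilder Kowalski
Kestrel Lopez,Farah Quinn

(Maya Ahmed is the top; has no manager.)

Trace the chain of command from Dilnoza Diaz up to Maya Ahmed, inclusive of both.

Dilnoza Diaz -> Wendy Ferrari -> Sofia Hoffmann -> Maya Ahmed

Dilnoza Diaz reports to Wendy Ferrari. Wendy Ferrari reports to Sofia Hoffmann. Sofia Hoffmann reports to Maya Ahmed. Maya Ahmed is at the top.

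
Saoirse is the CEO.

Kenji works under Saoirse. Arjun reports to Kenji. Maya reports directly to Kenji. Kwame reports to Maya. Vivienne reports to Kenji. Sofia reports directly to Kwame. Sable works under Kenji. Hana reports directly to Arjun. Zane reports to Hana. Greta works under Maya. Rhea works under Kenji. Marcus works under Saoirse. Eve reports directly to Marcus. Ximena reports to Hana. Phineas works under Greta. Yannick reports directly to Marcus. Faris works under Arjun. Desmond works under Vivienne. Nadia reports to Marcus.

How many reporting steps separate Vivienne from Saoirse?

Chain from Vivienne up to Saoirse: Vivienne → Kenji → Saoirse. That is 2 steps up, so Vivienne is 2 levels below Saoirse.

2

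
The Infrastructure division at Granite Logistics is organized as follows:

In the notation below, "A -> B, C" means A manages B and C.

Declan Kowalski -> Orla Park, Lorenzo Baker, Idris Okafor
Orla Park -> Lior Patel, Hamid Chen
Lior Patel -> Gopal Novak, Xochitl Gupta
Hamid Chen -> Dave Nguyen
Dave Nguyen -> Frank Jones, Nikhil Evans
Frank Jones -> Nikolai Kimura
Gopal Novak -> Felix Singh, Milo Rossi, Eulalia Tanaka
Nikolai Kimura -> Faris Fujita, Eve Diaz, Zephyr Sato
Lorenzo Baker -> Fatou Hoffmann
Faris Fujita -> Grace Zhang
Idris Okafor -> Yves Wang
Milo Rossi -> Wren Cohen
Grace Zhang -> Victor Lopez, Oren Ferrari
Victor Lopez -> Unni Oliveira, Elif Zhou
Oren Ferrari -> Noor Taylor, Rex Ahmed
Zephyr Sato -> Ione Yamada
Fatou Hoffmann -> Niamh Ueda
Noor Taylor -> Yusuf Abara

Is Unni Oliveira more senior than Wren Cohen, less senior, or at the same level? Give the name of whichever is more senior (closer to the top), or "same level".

Wren Cohen

Unni Oliveira is 9 levels below Declan Kowalski; Wren Cohen is 5. Wren Cohen is higher.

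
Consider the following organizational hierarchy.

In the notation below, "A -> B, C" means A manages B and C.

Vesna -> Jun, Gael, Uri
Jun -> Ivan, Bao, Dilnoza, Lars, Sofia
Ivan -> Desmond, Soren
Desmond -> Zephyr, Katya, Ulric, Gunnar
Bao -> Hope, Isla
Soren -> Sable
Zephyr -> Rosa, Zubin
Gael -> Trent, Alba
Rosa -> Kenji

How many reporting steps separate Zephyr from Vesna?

Chain from Zephyr up to Vesna: Zephyr → Desmond → Ivan → Jun → Vesna. That is 4 steps up, so Zephyr is 4 levels below Vesna.

4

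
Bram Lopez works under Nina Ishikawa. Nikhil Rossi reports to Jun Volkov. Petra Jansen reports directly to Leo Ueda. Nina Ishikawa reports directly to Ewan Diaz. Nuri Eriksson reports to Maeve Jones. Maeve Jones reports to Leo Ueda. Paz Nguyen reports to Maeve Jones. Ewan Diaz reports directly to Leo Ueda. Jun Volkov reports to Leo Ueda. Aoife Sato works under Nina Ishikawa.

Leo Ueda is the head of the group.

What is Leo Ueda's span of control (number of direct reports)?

Leo Ueda directly manages Ewan Diaz, Petra Jansen, Maeve Jones, Jun Volkov. That is 4 direct reports.

4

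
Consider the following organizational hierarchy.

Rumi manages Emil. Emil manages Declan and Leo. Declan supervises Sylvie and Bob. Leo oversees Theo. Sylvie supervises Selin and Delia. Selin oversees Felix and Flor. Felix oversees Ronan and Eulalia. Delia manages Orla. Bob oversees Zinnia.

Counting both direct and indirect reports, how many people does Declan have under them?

10

Declan directly manages Sylvie, Bob. Under Sylvie: Delia, Orla, Selin, Flor, Felix, Eulalia, Ronan (7). Under Bob: Zinnia (1). So Declan's organization is 2 direct reports plus everyone under them: 8 + 2 = 10.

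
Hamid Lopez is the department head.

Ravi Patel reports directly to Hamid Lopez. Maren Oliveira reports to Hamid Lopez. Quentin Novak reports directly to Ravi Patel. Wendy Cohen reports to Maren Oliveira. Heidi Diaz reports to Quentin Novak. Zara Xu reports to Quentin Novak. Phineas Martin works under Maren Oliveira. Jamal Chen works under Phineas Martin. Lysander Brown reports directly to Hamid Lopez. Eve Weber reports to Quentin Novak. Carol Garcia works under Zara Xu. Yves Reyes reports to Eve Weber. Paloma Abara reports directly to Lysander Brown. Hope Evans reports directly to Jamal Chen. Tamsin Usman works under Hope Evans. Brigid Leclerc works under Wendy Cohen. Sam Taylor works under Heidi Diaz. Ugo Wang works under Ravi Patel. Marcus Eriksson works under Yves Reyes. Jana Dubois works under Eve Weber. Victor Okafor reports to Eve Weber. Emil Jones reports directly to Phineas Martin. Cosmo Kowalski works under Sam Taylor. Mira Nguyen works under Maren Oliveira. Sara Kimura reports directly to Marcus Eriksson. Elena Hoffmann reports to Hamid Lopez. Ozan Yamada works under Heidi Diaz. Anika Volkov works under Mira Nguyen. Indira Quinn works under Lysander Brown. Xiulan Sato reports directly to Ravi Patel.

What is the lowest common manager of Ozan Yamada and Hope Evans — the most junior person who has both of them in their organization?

Hamid Lopez

Ozan Yamada's chain of managers is Heidi Diaz, Quentin Novak, Ravi Patel, Hamid Lopez. Hope Evans's chain of managers is Jamal Chen, Phineas Martin, Maren Oliveira, Hamid Lopez. The first manager that appears in both chains is Hamid Lopez.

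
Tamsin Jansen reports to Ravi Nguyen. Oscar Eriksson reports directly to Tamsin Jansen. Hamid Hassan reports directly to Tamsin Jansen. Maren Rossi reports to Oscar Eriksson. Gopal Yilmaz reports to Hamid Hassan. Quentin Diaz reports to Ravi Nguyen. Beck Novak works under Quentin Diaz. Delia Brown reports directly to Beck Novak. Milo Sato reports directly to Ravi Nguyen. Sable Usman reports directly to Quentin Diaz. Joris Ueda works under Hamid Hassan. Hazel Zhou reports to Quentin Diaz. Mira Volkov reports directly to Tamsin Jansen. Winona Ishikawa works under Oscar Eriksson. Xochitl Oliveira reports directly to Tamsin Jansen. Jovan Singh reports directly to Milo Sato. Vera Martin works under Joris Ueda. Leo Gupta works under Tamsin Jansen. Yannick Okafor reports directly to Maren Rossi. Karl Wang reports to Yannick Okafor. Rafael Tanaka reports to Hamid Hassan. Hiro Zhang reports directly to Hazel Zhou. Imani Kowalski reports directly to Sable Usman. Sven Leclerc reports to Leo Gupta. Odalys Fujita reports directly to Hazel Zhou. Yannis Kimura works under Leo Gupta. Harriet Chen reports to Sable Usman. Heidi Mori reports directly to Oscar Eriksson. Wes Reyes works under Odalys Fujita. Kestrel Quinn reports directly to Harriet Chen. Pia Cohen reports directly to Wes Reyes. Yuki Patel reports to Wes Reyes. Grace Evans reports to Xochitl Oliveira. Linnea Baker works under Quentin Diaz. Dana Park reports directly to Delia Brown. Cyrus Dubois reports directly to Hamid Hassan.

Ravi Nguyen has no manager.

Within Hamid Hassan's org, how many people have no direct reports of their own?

The people in Hamid Hassan's organization with no one reporting to them are Cyrus Dubois, Rafael Tanaka, Vera Martin, Gopal Yilmaz. That is 4.

4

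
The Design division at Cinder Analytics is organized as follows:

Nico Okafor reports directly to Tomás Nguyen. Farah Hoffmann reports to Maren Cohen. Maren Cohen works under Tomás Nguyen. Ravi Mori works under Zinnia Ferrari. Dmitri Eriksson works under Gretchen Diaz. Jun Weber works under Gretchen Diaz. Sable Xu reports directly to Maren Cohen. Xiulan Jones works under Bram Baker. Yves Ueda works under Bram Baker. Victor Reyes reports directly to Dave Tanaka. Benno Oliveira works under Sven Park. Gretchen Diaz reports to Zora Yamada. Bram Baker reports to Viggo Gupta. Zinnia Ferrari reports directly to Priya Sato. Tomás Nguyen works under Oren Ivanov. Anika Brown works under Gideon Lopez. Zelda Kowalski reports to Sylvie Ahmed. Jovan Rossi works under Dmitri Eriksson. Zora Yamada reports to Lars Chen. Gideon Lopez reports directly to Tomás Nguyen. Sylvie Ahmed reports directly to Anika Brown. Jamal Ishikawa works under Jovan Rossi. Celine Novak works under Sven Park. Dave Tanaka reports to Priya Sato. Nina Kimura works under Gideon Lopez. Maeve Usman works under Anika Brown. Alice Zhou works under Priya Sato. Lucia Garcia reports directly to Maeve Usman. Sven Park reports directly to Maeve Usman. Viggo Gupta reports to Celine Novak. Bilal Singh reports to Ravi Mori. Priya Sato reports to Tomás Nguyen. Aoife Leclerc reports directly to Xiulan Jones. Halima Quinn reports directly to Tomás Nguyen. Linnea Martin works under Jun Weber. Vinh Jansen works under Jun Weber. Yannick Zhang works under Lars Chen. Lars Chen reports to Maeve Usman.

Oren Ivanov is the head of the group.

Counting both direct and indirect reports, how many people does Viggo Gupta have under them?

4

Viggo Gupta directly manages Bram Baker. Under Bram Baker: Yves Ueda, Xiulan Jones, Aoife Leclerc (3). That's 4 in total.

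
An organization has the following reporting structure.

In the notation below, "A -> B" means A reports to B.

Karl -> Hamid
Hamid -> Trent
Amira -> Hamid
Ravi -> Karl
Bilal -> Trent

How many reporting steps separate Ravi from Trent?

Chain from Ravi up to Trent: Ravi → Karl → Hamid → Trent. That is 3 steps up, so Ravi is 3 levels below Trent.

3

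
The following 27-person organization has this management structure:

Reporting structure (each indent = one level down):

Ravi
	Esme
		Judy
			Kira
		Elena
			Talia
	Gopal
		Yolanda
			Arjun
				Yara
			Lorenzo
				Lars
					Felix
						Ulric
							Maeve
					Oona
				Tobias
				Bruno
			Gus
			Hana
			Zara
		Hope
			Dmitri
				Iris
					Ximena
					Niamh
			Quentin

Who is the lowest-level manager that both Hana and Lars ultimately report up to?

Hana's chain of managers is Yolanda, Gopal, Ravi. Lars's chain of managers is Lorenzo, Yolanda, Gopal, Ravi. The first manager that appears in both chains is Yolanda.

Yolanda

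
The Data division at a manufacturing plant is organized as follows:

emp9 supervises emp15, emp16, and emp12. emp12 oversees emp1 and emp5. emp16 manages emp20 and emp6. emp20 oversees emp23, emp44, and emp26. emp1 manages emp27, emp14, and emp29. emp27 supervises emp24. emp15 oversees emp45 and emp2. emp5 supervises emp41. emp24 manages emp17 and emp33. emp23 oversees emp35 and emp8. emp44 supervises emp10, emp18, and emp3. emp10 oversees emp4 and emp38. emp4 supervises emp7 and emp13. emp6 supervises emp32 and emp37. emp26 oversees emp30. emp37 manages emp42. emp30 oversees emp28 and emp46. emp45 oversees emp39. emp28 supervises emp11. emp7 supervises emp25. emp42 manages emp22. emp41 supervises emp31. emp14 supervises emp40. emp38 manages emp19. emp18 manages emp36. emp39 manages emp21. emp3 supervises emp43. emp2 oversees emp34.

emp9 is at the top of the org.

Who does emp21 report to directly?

emp39

emp21 reports directly to emp39.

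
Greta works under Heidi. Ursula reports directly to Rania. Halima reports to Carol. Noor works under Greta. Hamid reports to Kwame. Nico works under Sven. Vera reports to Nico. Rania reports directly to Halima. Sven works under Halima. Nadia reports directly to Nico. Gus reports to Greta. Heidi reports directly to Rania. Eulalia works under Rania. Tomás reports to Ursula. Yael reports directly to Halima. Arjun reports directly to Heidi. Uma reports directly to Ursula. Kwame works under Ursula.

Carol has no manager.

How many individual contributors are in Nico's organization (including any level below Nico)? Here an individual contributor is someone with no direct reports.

2

The people in Nico's organization with no one reporting to them are Nadia, Vera. That is 2.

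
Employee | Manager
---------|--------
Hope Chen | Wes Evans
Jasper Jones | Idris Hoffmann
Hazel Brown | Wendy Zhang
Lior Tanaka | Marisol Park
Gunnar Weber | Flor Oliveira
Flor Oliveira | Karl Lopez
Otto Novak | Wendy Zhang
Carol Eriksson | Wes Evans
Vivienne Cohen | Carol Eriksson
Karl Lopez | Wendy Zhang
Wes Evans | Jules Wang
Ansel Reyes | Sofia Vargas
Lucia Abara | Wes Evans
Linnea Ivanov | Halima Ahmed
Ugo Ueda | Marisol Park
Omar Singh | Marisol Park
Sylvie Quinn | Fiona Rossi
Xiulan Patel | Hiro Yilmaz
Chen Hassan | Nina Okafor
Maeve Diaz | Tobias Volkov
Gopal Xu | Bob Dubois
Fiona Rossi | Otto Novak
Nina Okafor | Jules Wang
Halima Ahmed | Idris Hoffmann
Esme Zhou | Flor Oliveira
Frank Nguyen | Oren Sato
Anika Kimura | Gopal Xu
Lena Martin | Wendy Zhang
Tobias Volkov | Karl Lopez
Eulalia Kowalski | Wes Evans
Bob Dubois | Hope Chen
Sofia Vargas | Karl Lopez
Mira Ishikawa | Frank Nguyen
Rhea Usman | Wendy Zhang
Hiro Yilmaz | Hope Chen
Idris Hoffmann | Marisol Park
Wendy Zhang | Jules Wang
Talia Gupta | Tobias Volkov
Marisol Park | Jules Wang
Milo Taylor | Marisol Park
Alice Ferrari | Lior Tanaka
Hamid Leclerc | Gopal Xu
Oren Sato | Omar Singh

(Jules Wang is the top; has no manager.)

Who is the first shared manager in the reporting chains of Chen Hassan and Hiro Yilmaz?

Chen Hassan's chain of managers is Nina Okafor, Jules Wang. Hiro Yilmaz's chain of managers is Hope Chen, Wes Evans, Jules Wang. The first manager that appears in both chains is Jules Wang.

Jules Wang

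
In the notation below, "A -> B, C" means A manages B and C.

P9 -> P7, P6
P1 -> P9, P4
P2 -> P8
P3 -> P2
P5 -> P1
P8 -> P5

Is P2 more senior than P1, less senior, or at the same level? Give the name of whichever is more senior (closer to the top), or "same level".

P2

P2 is 1 level below P3; P1 is 4. P2 is higher.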